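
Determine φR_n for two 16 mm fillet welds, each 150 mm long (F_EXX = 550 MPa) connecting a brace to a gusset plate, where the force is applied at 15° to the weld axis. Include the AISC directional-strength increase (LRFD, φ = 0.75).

φR_n ≈ 895 kN

t_e = 0.707 × 16 = 11.31 mm; A_we = 11.31 × 300 = 3394 mm².
Directional factor: 1.0 + 0.5 sin^1.5(15°) = 1.066.
F_nw = 0.6 × 550 × 1.066 = 351.7 MPa.
φR_n = 0.75 × 351.7 × 3394 × 10⁻³ = 895.2 kN.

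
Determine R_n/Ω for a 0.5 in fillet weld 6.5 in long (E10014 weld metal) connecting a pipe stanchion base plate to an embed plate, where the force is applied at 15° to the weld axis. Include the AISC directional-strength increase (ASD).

E100XX → F_EXX = 100 ksi.
t_e = 0.707 × 0.5 = 0.3535 in; A_we = 0.3535 × 6.5 = 2.298 in².
Directional factor: 1.0 + 0.5 sin^1.5(15°) = 1.066.
F_nw = 0.6 × 100 × 1.066 = 63.95 ksi.
R_n/Ω = (63.95 × 2.298) / 2.0 = 73.47 kip.

R_n/Ω ≈ 73.5 kip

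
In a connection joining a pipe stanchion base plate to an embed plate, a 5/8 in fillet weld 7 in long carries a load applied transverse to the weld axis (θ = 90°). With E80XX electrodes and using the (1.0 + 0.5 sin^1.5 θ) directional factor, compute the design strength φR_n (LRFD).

φR_n ≈ 167 kip

E80XX → F_EXX = 80 ksi.
t_e = 0.707 × 0.625 = 0.4419 in; A_we = 0.4419 × 7 = 3.093 in².
Directional factor: 1.0 + 0.5 sin^1.5(90°) = 1.5.
F_nw = 0.6 × 80 × 1.5 = 72 ksi.
φR_n = 0.75 × 72 × 3.093 = 167 kip.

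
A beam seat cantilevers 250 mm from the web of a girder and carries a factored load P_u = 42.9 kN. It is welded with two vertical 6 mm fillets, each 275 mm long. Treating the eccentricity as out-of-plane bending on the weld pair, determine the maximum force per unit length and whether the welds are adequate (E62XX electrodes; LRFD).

f_max ≈ 433 N/mm; adequate

E62XX → F_EXX = 620 MPa.
L_w = 2 × 275 = 550 mm; section modulus (unit throat) S = 2 × L²/6 = 25210 mm².
Direct shear f_v = P/L_w = 42.9×10³/550 = 78 N/mm.
Moment M = P × e = 42.9×10³ × 250 = 10725000 N·mm; bending f_b = M/S = 425.5 N/mm.
f_max = √(f_v² + f_b²) = √(78² + 425.5²) = 432.5 N/mm.
φr_n = 0.75 × 0.6 × 620 × (0.707 × 6) = 1184 N/mm → adequate.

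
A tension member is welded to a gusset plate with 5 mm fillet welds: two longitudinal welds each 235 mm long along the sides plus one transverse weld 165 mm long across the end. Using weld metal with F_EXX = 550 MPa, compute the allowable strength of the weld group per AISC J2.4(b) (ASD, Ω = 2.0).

t_e = 0.707 × 5 = 3.535 mm.
R_nwl = 0.6 × 550 × 3.535 × 470 × 10⁻³ = 548.3 kN (longitudinal, 2 welds).
R_nwt = 0.6 × 550 × 3.535 × 165 × 10⁻³ = 192.5 kN (transverse, base value).
(i) R_nwl + R_nwt = 740.8 kN; (ii) 0.85 R_nwl + 1.5 R_nwt = 754.8 kN.
R_n = max = 754.8 kN [governs: (ii)]; R_n/Ω = 377.4 kN.

R_n/Ω ≈ 377 kN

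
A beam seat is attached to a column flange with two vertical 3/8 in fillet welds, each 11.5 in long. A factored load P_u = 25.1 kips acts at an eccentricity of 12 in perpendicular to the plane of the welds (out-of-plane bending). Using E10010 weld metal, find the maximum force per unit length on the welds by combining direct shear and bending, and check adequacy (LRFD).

f_max ≈ 6.92 kip/in; adequate

E100XX → F_EXX = 100 ksi.
L_w = 2 × 11.5 = 23 in; section modulus (unit throat) S = 2 × L²/6 = 44.08 in².
Direct shear f_v = P/L_w = 25.1/23 = 1.091 kip/in.
Moment M = P × e = 25.1 × 12 = 301.2 kip·in; bending f_b = M/S = 6.833 kip/in.
f_max = √(f_v² + f_b²) = √(1.091² + 6.833²) = 6.919 kip/in.
φr_n = 0.75 × 0.6 × 100 × (0.707 × 0.375) = 11.93 kip/in → adequate.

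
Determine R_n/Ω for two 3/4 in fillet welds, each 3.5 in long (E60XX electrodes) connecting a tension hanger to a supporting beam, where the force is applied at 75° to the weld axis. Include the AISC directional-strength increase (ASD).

R_n/Ω ≈ 98.5 kip

E60XX → F_EXX = 60 ksi.
t_e = 0.707 × 0.75 = 0.5302 in; A_we = 0.5302 × 7 = 3.712 in².
Directional factor: 1.0 + 0.5 sin^1.5(75°) = 1.475.
F_nw = 0.6 × 60 × 1.475 = 53.09 ksi.
R_n/Ω = (53.09 × 3.712) / 2.0 = 98.52 kip.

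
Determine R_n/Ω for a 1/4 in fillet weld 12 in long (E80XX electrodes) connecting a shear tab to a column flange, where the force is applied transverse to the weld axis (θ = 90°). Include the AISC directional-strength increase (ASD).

R_n/Ω ≈ 76.4 kip

E80XX → F_EXX = 80 ksi.
t_e = 0.707 × 0.25 = 0.1767 in; A_we = 0.1767 × 12 = 2.121 in².
Directional factor: 1.0 + 0.5 sin^1.5(90°) = 1.5.
F_nw = 0.6 × 80 × 1.5 = 72 ksi.
R_n/Ω = (72 × 2.121) / 2.0 = 76.36 kip.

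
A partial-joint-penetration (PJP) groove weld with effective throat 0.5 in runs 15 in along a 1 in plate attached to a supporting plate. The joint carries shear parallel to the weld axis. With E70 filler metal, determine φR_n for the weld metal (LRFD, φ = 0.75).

φR_n ≈ 236 kips

E70XX → F_EXX = 70 ksi.
Effective throat (given) t_e = 0.5 in.
A_we = 0.5 × 15 = 7.5 in².
F_nw = 0.6 F_EXX = 42 ksi.
φR_n = 0.75 × 42 × 7.5 = 236.2 kips.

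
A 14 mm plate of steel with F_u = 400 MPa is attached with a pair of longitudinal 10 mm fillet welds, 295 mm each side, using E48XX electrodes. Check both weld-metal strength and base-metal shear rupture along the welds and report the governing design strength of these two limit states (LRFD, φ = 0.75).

φR_n ≈ 901 kN (weld metal governs)

E48XX → F_EXX = 480 MPa.
t_e = 0.707 × 10 = 7.07 mm; L = 590 mm.
Weld metal: φR_n = 0.75 × 0.6 × 480 × 7.07 × 590 × 10⁻³ = 901 kN.
Base metal (shear rupture): φR_n = 0.75 × 0.6 × 400 × 14 × 590 × 10⁻³ = 1487 kN.
Governing: weld metal.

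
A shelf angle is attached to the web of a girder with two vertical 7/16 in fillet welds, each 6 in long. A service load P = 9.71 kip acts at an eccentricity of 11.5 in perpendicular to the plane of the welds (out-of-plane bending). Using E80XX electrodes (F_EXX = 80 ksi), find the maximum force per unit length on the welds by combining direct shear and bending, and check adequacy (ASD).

f_max ≈ 9.34 kip/in; NOT adequate

L_w = 2 × 6 = 12 in; section modulus (unit throat) S = 2 × L²/6 = 12 in².
Direct shear f_v = P/L_w = 9.71/12 = 0.8092 kip/in.
Moment M = P × e = 9.71 × 11.5 = 111.67 kip·in; bending f_b = M/S = 9.305 kip/in.
f_max = √(f_v² + f_b²) = √(0.8092² + 9.305²) = 9.341 kip/in.
r_n/Ω = (1/2.0) × 0.6 × 80 × (0.707 × 0.4375) = 7.423 kip/in → NOT adequate.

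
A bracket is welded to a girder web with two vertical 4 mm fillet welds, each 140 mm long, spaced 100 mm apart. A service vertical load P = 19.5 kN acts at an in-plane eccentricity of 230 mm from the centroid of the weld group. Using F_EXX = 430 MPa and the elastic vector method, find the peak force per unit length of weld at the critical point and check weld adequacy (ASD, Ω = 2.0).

Total weld length L_w = 280 mm. Treat welds as unit-width lines.
Polar moment about centroid: J = 2[d³/12 + d(b/2)²] = 2[140³/12 + 140×50²] = 1157000 mm³.
Direct shear f_v = P/L_w = 19.5×10³ / 280 = 69.64 N/mm (vertical).
Torsion M = P·e = 19.5×10³ × 230 = 4485000 N·mm.
Critical point at (x, y) = (50, 70) from centroid. f_tx = M·y/J = 271.3 N/mm; f_ty = M·x/J = 193.8 N/mm.
Resultant f_max = √[f_tx² + (f_v + f_ty)²] = √[271.3² + (69.64 + 193.8)²] = 378.1 N/mm.
Capacity per unit length: r_n/Ω = (1/2.0) × 0.6 × 430 × (0.707 × 4) = 364.8 N/mm.
378.1 > 364.8 → NOT adequate.

f_max ≈ 378 N/mm; NOT adequate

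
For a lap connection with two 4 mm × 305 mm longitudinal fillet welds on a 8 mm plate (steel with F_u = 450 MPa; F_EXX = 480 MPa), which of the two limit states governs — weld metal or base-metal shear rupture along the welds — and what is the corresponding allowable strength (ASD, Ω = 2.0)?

R_n/Ω ≈ 248 kN (weld metal governs)

t_e = 0.707 × 4 = 2.828 mm; L = 610 mm.
Weld metal: R_n/Ω = (1/2.0) × 0.6 × 480 × 2.828 × 610 × 10⁻³ = 248.4 kN.
Base metal (shear rupture): R_n/Ω = (1/2.0) × 0.6 × 450 × 8 × 610 × 10⁻³ = 658.8 kN.
Governing: weld metal.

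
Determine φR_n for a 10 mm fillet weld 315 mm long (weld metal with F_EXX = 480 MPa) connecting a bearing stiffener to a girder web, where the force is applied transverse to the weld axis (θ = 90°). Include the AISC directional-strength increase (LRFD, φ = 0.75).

φR_n ≈ 722 kN

t_e = 0.707 × 10 = 7.07 mm; A_we = 7.07 × 315 = 2227 mm².
Directional factor: 1.0 + 0.5 sin^1.5(90°) = 1.5.
F_nw = 0.6 × 480 × 1.5 = 432 MPa.
φR_n = 0.75 × 432 × 2227 × 10⁻³ = 721.6 kN.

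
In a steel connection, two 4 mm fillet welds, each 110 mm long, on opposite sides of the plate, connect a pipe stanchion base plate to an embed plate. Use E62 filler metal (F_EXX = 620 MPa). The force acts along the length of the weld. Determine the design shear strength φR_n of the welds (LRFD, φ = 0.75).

Effective throat t_e = 0.707 × 4 = 2.828 mm.
Total length L = 220 mm; A_we = 2.828 × 220 = 622.2 mm².
F_nw = 0.6 F_EXX = 0.6 × 620 = 372 MPa.
φR_n = 0.75 × 372 × 622.2 × 10⁻³ = 173.6 kN.

φR_n ≈ 174 kN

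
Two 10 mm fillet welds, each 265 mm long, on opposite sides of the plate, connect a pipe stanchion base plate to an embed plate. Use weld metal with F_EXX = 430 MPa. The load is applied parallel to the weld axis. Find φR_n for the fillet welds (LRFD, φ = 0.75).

φR_n ≈ 725 kN

Effective throat t_e = 0.707 × 10 = 7.07 mm.
Total length L = 530 mm; A_we = 7.07 × 530 = 3747 mm².
F_nw = 0.6 F_EXX = 0.6 × 430 = 258 MPa.
φR_n = 0.75 × 258 × 3747 × 10⁻³ = 725.1 kN.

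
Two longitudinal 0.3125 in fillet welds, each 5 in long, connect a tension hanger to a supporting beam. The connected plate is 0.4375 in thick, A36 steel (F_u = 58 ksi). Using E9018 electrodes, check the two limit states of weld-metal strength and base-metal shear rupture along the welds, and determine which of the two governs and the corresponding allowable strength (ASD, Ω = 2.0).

R_n/Ω ≈ 59.7 kips (weld metal governs)

E90XX → F_EXX = 90 ksi.
t_e = 0.707 × 0.3125 = 0.2209 in; L = 10 in.
Weld metal: R_n/Ω = (1/2.0) × 0.6 × 90 × 0.2209 × 10 = 59.65 kips.
Base metal (shear rupture): R_n/Ω = (1/2.0) × 0.6 × 58 × 0.4375 × 10 = 76.12 kips.
Governing: weld metal.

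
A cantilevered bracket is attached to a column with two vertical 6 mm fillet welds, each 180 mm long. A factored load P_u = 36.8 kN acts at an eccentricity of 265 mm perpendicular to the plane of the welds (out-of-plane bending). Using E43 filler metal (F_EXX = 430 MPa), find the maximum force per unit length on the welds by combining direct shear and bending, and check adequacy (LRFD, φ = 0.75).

L_w = 2 × 180 = 360 mm; section modulus (unit throat) S = 2 × L²/6 = 10800 mm².
Direct shear f_v = P/L_w = 36.8×10³/360 = 102.2 N/mm.
Moment M = P × e = 36.8×10³ × 265 = 9752000 N·mm; bending f_b = M/S = 903 N/mm.
f_max = √(f_v² + f_b²) = √(102.2² + 903²) = 908.7 N/mm.
φr_n = 0.75 × 0.6 × 430 × (0.707 × 6) = 820.8 N/mm → NOT adequate.

f_max ≈ 909 N/mm; NOT adequate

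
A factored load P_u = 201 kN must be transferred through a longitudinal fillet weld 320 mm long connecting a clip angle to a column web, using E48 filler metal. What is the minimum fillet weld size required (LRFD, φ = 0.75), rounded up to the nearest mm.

E48XX → F_EXX = 480 MPa.
Total weld length L = 320 mm.
Required throat t_e = P_u / (φ × 0.6 F_EXX × L) = 201 / (0.75 × 0.6 × 480 × 320 × 10⁻³) = 2.908 mm.
Required leg w = t_e / 0.707 = 4.113 mm → use 5 mm.

w = 5 mm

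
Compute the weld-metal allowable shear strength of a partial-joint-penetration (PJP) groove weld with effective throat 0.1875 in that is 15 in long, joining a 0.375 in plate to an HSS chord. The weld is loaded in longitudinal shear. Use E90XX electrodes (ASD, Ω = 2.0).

R_n/Ω ≈ 75.9 kip

E90XX → F_EXX = 90 ksi.
Effective throat (given) t_e = 0.1875 in.
A_we = 0.1875 × 15 = 2.812 in².
F_nw = 0.6 F_EXX = 54 ksi.
R_n/Ω = (54 × 2.812) / 2.0 = 75.94 kip.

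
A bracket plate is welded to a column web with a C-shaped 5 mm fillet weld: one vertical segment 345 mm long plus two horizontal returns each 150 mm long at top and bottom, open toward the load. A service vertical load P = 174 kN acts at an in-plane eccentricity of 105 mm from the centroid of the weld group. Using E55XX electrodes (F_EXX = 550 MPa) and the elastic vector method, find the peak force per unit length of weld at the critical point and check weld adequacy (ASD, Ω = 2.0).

Total weld length L_w = 645 mm. Treat welds as unit-width lines.
Centroid: x̄ = 2×150×75 / 645 = 34.88 mm from the vertical weld.
Polar moment about centroid: J = I_x + I_y = [345³/12 + 2×150×172.5²] + [345×34.88² + 2(150³/12 + 150×40.12²)] = 13810000 mm³.
Direct shear f_v = P/L_w = 174×10³ / 645 = 269.8 N/mm (vertical).
Torsion M = P·e = 174×10³ × 105 = 18270000 N·mm.
Critical point at (x, y) = (115.1, 172.5) from centroid. f_tx = M·y/J = 228.1 N/mm; f_ty = M·x/J = 152.2 N/mm.
Resultant f_max = √[f_tx² + (f_v + f_ty)²] = √[228.1² + (269.8 + 152.2)²] = 479.7 N/mm.
Capacity per unit length: r_n/Ω = (1/2.0) × 0.6 × 550 × (0.707 × 5) = 583.3 N/mm.
479.7 ≤ 583.3 → adequate.

f_max ≈ 480 N/mm; adequate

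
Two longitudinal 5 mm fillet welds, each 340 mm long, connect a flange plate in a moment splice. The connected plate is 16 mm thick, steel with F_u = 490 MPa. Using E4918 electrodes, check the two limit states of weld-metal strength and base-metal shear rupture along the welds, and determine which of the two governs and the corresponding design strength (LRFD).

E49XX → F_EXX = 490 MPa.
t_e = 0.707 × 5 = 3.535 mm; L = 680 mm.
Weld metal: φR_n = 0.75 × 0.6 × 490 × 3.535 × 680 × 10⁻³ = 530 kN.
Base metal (shear rupture): φR_n = 0.75 × 0.6 × 490 × 16 × 680 × 10⁻³ = 2399 kN.
Governing: weld metal.

φR_n ≈ 530 kN (weld metal governs)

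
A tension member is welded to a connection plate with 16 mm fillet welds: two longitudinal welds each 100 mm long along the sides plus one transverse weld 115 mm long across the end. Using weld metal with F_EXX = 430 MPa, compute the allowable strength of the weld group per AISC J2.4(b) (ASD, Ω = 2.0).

R_n/Ω ≈ 500 kN

t_e = 0.707 × 16 = 11.31 mm.
R_nwl = 0.6 × 430 × 11.31 × 200 × 10⁻³ = 583.7 kN (longitudinal, 2 welds).
R_nwt = 0.6 × 430 × 11.31 × 115 × 10⁻³ = 335.6 kN (transverse, base value).
(i) R_nwl + R_nwt = 919.3 kN; (ii) 0.85 R_nwl + 1.5 R_nwt = 999.6 kN.
R_n = max = 999.6 kN [governs: (ii)]; R_n/Ω = 499.8 kN.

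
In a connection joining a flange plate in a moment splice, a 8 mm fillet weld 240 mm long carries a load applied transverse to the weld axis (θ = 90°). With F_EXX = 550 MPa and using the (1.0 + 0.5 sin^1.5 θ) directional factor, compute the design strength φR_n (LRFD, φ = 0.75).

φR_n ≈ 504 kN

t_e = 0.707 × 8 = 5.656 mm; A_we = 5.656 × 240 = 1357 mm².
Directional factor: 1.0 + 0.5 sin^1.5(90°) = 1.5.
F_nw = 0.6 × 550 × 1.5 = 495 MPa.
φR_n = 0.75 × 495 × 1357 × 10⁻³ = 503.9 kN.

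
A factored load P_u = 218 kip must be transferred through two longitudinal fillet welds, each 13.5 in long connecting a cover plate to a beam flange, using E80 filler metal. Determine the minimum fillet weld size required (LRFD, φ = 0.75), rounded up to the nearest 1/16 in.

w = 3/8 in

E80XX → F_EXX = 80 ksi.
Total weld length L = 27 in.
Required throat t_e = P_u / (φ × 0.6 F_EXX × L) = 218 / (0.75 × 0.6 × 80 × 27) = 0.2243 in.
Required leg w = t_e / 0.707 = 0.3172 in → use 3/8 in.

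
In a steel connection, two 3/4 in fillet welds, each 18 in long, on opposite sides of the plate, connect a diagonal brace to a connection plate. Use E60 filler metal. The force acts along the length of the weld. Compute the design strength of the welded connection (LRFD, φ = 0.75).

E60XX → F_EXX = 60 ksi.
Effective throat t_e = 0.707 × 0.75 = 0.5302 in.
Total length L = 36 in; A_we = 0.5302 × 36 = 19.09 in².
F_nw = 0.6 F_EXX = 0.6 × 60 = 36 ksi.
φR_n = 0.75 × 36 × 19.09 = 515.4 kip.

φR_n ≈ 515 kip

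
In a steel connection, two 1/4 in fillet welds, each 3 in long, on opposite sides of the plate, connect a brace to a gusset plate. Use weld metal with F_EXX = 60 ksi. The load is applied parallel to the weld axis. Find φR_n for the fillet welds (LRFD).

Effective throat t_e = 0.707 × 0.25 = 0.1767 in.
Total length L = 6 in; A_we = 0.1767 × 6 = 1.06 in².
F_nw = 0.6 F_EXX = 0.6 × 60 = 36 ksi.
φR_n = 0.75 × 36 × 1.06 = 28.63 kip.

φR_n ≈ 28.6 kip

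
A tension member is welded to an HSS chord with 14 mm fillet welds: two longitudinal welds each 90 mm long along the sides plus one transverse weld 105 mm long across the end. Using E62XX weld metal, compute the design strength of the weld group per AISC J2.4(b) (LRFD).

E62XX → F_EXX = 620 MPa.
t_e = 0.707 × 14 = 9.898 mm.
R_nwl = 0.6 × 620 × 9.898 × 180 × 10⁻³ = 662.8 kN (longitudinal, 2 welds).
R_nwt = 0.6 × 620 × 9.898 × 105 × 10⁻³ = 386.6 kN (transverse, base value).
(i) R_nwl + R_nwt = 1049 kN; (ii) 0.85 R_nwl + 1.5 R_nwt = 1143 kN.
R_n = max = 1143 kN [governs: (ii)]; φR_n = 857.5 kN.

φR_n ≈ 857 kN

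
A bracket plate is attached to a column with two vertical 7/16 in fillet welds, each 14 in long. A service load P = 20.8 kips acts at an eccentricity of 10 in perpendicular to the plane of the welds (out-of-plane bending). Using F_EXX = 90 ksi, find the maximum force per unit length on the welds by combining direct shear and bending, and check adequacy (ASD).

L_w = 2 × 14 = 28 in; section modulus (unit throat) S = 2 × L²/6 = 65.33 in².
Direct shear f_v = P/L_w = 20.8/28 = 0.7429 kip/in.
Moment M = P × e = 20.8 × 10 = 208 kip·in; bending f_b = M/S = 3.184 kip/in.
f_max = √(f_v² + f_b²) = √(0.7429² + 3.184²) = 3.269 kip/in.
r_n/Ω = (1/2.0) × 0.6 × 90 × (0.707 × 0.4375) = 8.351 kip/in → adequate.

f_max ≈ 3.27 kip/in; adequate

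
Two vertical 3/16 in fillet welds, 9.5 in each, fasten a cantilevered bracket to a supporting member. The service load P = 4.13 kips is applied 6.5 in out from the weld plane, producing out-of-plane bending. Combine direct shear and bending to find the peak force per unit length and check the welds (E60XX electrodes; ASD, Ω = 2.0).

E60XX → F_EXX = 60 ksi.
L_w = 2 × 9.5 = 19 in; section modulus (unit throat) S = 2 × L²/6 = 30.08 in².
Direct shear f_v = P/L_w = 4.13/19 = 0.2174 kip/in.
Moment M = P × e = 4.13 × 6.5 = 26.845 kip·in; bending f_b = M/S = 0.8924 kip/in.
f_max = √(f_v² + f_b²) = √(0.2174² + 0.8924²) = 0.9184 kip/in.
r_n/Ω = (1/2.0) × 0.6 × 60 × (0.707 × 0.1875) = 2.386 kip/in → adequate.

f_max ≈ 0.918 kip/in; adequate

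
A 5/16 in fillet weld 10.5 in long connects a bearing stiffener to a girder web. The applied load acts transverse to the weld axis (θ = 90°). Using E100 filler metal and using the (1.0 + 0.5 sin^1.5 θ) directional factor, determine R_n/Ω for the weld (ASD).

E100XX → F_EXX = 100 ksi.
t_e = 0.707 × 0.3125 = 0.2209 in; A_we = 0.2209 × 10.5 = 2.32 in².
Directional factor: 1.0 + 0.5 sin^1.5(90°) = 1.5.
F_nw = 0.6 × 100 × 1.5 = 90 ksi.
R_n/Ω = (90 × 2.32) / 2.0 = 104.4 kips.

R_n/Ω ≈ 104 kips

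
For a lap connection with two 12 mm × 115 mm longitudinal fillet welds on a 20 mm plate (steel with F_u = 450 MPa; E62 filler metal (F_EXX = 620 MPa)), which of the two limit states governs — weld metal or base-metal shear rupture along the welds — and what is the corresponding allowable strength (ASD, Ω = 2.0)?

R_n/Ω ≈ 363 kN (weld metal governs)

t_e = 0.707 × 12 = 8.484 mm; L = 230 mm.
Weld metal: R_n/Ω = (1/2.0) × 0.6 × 620 × 8.484 × 230 × 10⁻³ = 362.9 kN.
Base metal (shear rupture): R_n/Ω = (1/2.0) × 0.6 × 450 × 20 × 230 × 10⁻³ = 621 kN.
Governing: weld metal.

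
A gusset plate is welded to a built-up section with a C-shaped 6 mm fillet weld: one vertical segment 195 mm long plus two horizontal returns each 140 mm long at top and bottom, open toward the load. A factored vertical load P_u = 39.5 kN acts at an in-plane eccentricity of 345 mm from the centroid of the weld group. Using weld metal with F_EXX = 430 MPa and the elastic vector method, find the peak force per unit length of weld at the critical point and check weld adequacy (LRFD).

f_max ≈ 502 N/mm; adequate

Total weld length L_w = 475 mm. Treat welds as unit-width lines.
Centroid: x̄ = 2×140×70 / 475 = 41.26 mm from the vertical weld.
Polar moment about centroid: J = I_x + I_y = [195³/12 + 2×140×97.5²] + [195×41.26² + 2(140³/12 + 140×28.74²)] = 4300000 mm³.
Direct shear f_v = P/L_w = 39.5×10³ / 475 = 83.16 N/mm (vertical).
Torsion M = P·e = 39.5×10³ × 345 = 13628000 N·mm.
Critical point at (x, y) = (98.74, 97.5) from centroid. f_tx = M·y/J = 309 N/mm; f_ty = M·x/J = 312.9 N/mm.
Resultant f_max = √[f_tx² + (f_v + f_ty)²] = √[309² + (83.16 + 312.9)²] = 502.3 N/mm.
Capacity per unit length: φr_n = 0.75 × 0.6 × 430 × (0.707 × 6) = 820.8 N/mm.
502.3 ≤ 820.8 → adequate.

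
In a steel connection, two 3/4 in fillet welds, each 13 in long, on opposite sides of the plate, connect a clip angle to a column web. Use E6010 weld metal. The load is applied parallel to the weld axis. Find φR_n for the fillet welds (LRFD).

E60XX → F_EXX = 60 ksi.
Effective throat t_e = 0.707 × 0.75 = 0.5302 in.
Total length L = 26 in; A_we = 0.5302 × 26 = 13.79 in².
F_nw = 0.6 F_EXX = 0.6 × 60 = 36 ksi.
φR_n = 0.75 × 36 × 13.79 = 372.2 kip.

φR_n ≈ 372 kip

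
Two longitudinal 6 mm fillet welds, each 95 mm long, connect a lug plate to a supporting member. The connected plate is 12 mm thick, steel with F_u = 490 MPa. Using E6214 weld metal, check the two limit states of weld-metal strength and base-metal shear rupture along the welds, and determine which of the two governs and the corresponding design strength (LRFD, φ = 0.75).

φR_n ≈ 225 kN (weld metal governs)

E62XX → F_EXX = 620 MPa.
t_e = 0.707 × 6 = 4.242 mm; L = 190 mm.
Weld metal: φR_n = 0.75 × 0.6 × 620 × 4.242 × 190 × 10⁻³ = 224.9 kN.
Base metal (shear rupture): φR_n = 0.75 × 0.6 × 490 × 12 × 190 × 10⁻³ = 502.7 kN.
Governing: weld metal.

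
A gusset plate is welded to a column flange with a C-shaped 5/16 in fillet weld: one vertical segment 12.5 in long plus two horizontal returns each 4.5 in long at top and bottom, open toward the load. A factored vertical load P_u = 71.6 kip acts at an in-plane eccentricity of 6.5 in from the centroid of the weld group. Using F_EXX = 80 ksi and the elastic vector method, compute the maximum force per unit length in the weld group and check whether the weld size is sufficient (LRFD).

f_max ≈ 8.2 kip/in; NOT adequate

Total weld length L_w = 21.5 in. Treat welds as unit-width lines.
Centroid: x̄ = 2×4.5×2.25 / 21.5 = 0.9419 in from the vertical weld.
Polar moment about centroid: J = I_x + I_y = [12.5³/12 + 2×4.5×6.25²] + [12.5×0.9419² + 2(4.5³/12 + 4.5×1.308²)] = 556 in³.
Direct shear f_v = P/L_w = 71.6 / 21.5 = 3.33 kip/in (vertical).
Torsion M = P·e = 71.6 × 6.5 = 465.4 kip·in.
Critical point at (x, y) = (3.558, 6.25) from centroid. f_tx = M·y/J = 5.232 kip/in; f_ty = M·x/J = 2.978 kip/in.
Resultant f_max = √[f_tx² + (f_v + f_ty)²] = √[5.232² + (3.33 + 2.978)²] = 8.196 kip/in.
Capacity per unit length: φr_n = 0.75 × 0.6 × 80 × (0.707 × 0.3125) = 7.954 kip/in.
8.196 > 7.954 → NOT adequate.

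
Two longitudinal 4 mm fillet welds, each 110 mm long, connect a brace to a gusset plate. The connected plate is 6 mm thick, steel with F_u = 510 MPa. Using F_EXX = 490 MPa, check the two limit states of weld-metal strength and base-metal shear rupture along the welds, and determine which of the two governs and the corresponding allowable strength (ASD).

t_e = 0.707 × 4 = 2.828 mm; L = 220 mm.
Weld metal: R_n/Ω = (1/2.0) × 0.6 × 490 × 2.828 × 220 × 10⁻³ = 91.46 kN.
Base metal (shear rupture): R_n/Ω = (1/2.0) × 0.6 × 510 × 6 × 220 × 10⁻³ = 202 kN.
Governing: weld metal.

R_n/Ω ≈ 91.5 kN (weld metal governs)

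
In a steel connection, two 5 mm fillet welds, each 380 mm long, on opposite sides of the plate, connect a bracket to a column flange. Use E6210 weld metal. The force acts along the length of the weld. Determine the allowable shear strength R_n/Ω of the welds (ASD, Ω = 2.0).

R_n/Ω ≈ 500 kN

E62XX → F_EXX = 620 MPa.
Effective throat t_e = 0.707 × 5 = 3.535 mm.
Total length L = 760 mm; A_we = 3.535 × 760 = 2687 mm².
F_nw = 0.6 F_EXX = 0.6 × 620 = 372 MPa.
R_n = 372 × 2687 × 10⁻³ = 999.4 kN; R_n/Ω = 999.4/2.0 = 499.7 kN.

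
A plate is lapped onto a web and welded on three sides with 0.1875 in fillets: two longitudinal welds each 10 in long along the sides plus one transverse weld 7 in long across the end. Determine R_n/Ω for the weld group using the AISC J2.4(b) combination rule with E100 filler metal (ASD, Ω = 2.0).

E100XX → F_EXX = 100 ksi.
t_e = 0.707 × 0.1875 = 0.1326 in.
R_nwl = 0.6 × 100 × 0.1326 × 20 = 159.1 kip (longitudinal, 2 welds).
R_nwt = 0.6 × 100 × 0.1326 × 7 = 55.68 kip (transverse, base value).
(i) R_nwl + R_nwt = 214.8 kip; (ii) 0.85 R_nwl + 1.5 R_nwt = 218.7 kip.
R_n = max = 218.7 kip [governs: (ii)]; R_n/Ω = 109.4 kip.

R_n/Ω ≈ 109 kip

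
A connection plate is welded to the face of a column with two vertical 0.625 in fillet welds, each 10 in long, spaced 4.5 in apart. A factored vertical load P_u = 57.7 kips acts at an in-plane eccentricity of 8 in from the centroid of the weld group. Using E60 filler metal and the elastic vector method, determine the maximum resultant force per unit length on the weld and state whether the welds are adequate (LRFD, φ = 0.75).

f_max ≈ 11 kip/in; adequate

E60XX → F_EXX = 60 ksi.
Total weld length L_w = 20 in. Treat welds as unit-width lines.
Polar moment about centroid: J = 2[d³/12 + d(b/2)²] = 2[10³/12 + 10×2.25²] = 267.9 in³.
Direct shear f_v = P/L_w = 57.7 / 20 = 2.885 kip/in (vertical).
Torsion M = P·e = 57.7 × 8 = 461.6 kip·in.
Critical point at (x, y) = (2.25, 5) from centroid. f_tx = M·y/J = 8.615 kip/in; f_ty = M·x/J = 3.877 kip/in.
Resultant f_max = √[f_tx² + (f_v + f_ty)²] = √[8.615² + (2.885 + 3.877)²] = 10.95 kip/in.
Capacity per unit length: φr_n = 0.75 × 0.6 × 60 × (0.707 × 0.625) = 11.93 kip/in.
10.95 ≤ 11.93 → adequate.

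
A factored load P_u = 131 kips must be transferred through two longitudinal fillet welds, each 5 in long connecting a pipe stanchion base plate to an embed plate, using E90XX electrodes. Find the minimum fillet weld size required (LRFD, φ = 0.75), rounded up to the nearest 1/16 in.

E90XX → F_EXX = 90 ksi.
Total weld length L = 10 in.
Required throat t_e = P_u / (φ × 0.6 F_EXX × L) = 131 / (0.75 × 0.6 × 90 × 10) = 0.3235 in.
Required leg w = t_e / 0.707 = 0.4575 in → use 1/2 in.

w = 1/2 in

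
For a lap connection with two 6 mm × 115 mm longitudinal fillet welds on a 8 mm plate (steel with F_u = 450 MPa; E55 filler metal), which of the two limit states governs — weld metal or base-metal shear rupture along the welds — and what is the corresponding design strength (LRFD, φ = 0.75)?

E55XX → F_EXX = 550 MPa.
t_e = 0.707 × 6 = 4.242 mm; L = 230 mm.
Weld metal: φR_n = 0.75 × 0.6 × 550 × 4.242 × 230 × 10⁻³ = 241.5 kN.
Base metal (shear rupture): φR_n = 0.75 × 0.6 × 450 × 8 × 230 × 10⁻³ = 372.6 kN.
Governing: weld metal.

φR_n ≈ 241 kN (weld metal governs)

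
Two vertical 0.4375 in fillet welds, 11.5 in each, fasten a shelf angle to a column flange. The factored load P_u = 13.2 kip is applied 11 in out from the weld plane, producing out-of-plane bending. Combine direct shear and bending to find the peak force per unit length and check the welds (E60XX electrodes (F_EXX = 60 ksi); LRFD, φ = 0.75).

L_w = 2 × 11.5 = 23 in; section modulus (unit throat) S = 2 × L²/6 = 44.08 in².
Direct shear f_v = P/L_w = 13.2/23 = 0.5739 kip/in.
Moment M = P × e = 13.2 × 11 = 145.2 kip·in; bending f_b = M/S = 3.294 kip/in.
f_max = √(f_v² + f_b²) = √(0.5739² + 3.294²) = 3.343 kip/in.
φr_n = 0.75 × 0.6 × 60 × (0.707 × 0.4375) = 8.351 kip/in → adequate.

f_max ≈ 3.34 kip/in; adequate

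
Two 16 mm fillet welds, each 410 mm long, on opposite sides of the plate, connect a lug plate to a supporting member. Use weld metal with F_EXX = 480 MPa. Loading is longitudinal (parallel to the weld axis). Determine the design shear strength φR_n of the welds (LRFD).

Effective throat t_e = 0.707 × 16 = 11.31 mm.
Total length L = 820 mm; A_we = 11.31 × 820 = 9276 mm².
F_nw = 0.6 F_EXX = 0.6 × 480 = 288 MPa.
φR_n = 0.75 × 288 × 9276 × 10⁻³ = 2004 kN.

φR_n ≈ 2000 kN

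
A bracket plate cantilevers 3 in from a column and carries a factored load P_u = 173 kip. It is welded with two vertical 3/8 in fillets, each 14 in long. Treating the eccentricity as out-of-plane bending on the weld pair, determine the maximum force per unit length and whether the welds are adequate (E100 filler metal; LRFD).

E100XX → F_EXX = 100 ksi.
L_w = 2 × 14 = 28 in; section modulus (unit throat) S = 2 × L²/6 = 65.33 in².
Direct shear f_v = P/L_w = 173/28 = 6.179 kip/in.
Moment M = P × e = 173 × 3 = 519 kip·in; bending f_b = M/S = 7.944 kip/in.
f_max = √(f_v² + f_b²) = √(6.179² + 7.944²) = 10.06 kip/in.
φr_n = 0.75 × 0.6 × 100 × (0.707 × 0.375) = 11.93 kip/in → adequate.

f_max ≈ 10.1 kip/in; adequate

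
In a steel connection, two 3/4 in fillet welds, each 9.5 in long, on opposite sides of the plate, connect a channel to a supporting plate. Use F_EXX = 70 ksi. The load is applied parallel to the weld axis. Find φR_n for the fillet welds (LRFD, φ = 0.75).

φR_n ≈ 317 kip

Effective throat t_e = 0.707 × 0.75 = 0.5302 in.
Total length L = 19 in; A_we = 0.5302 × 19 = 10.07 in².
F_nw = 0.6 F_EXX = 0.6 × 70 = 42 ksi.
φR_n = 0.75 × 42 × 10.07 = 317.4 kip.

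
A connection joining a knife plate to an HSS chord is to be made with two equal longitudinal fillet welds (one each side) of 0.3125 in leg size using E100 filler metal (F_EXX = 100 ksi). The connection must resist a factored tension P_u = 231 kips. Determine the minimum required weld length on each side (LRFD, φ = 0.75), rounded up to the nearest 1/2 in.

L = 12 in on each side

Throat t_e = 0.707 × 0.3125 = 0.2209 in.
φr_n = 0.75 × 0.6 × 100 × 0.2209 = 9.942 kips/in.
L_req = P_u / φr_n = 231 / 9.942 = 23.23 in total.
Per side: 23.23 / 2 = 11.62 in.
Round up → use L = 12 in on each side.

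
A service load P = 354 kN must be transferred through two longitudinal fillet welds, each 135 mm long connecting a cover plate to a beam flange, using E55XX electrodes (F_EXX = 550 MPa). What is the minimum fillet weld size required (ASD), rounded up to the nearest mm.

w = 12 mm

Total weld length L = 270 mm.
Required throat t_e = P × Ω / (0.6 F_EXX × L) = 354 × 2.0 / (0.6 × 550 × 270 × 10⁻³) = 7.946 mm.
Required leg w = t_e / 0.707 = 11.24 mm → use 12 mm.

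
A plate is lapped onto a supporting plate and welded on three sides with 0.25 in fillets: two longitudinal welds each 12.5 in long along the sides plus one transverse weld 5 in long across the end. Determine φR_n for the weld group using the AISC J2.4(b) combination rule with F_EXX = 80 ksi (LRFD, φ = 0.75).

φR_n ≈ 191 kips

t_e = 0.707 × 0.25 = 0.1767 in.
R_nwl = 0.6 × 80 × 0.1767 × 25 = 212.1 kips (longitudinal, 2 welds).
R_nwt = 0.6 × 80 × 0.1767 × 5 = 42.42 kips (transverse, base value).
(i) R_nwl + R_nwt = 254.5 kips; (ii) 0.85 R_nwl + 1.5 R_nwt = 243.9 kips.
R_n = max = 254.5 kips [governs: (i)]; φR_n = 190.9 kips.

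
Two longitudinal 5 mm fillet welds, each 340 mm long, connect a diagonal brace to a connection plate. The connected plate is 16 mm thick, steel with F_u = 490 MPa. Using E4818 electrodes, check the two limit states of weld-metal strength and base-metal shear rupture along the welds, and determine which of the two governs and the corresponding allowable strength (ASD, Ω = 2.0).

E48XX → F_EXX = 480 MPa.
t_e = 0.707 × 5 = 3.535 mm; L = 680 mm.
Weld metal: R_n/Ω = (1/2.0) × 0.6 × 480 × 3.535 × 680 × 10⁻³ = 346.1 kN.
Base metal (shear rupture): R_n/Ω = (1/2.0) × 0.6 × 490 × 16 × 680 × 10⁻³ = 1599 kN.
Governing: weld metal.

R_n/Ω ≈ 346 kN (weld metal governs)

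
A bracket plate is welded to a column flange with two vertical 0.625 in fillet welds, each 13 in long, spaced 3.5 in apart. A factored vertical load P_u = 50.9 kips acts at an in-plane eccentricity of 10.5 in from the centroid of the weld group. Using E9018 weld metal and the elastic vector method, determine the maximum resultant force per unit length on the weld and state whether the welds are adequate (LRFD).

f_max ≈ 8.78 kip/in; adequate

E90XX → F_EXX = 90 ksi.
Total weld length L_w = 26 in. Treat welds as unit-width lines.
Polar moment about centroid: J = 2[d³/12 + d(b/2)²] = 2[13³/12 + 13×1.75²] = 445.8 in³.
Direct shear f_v = P/L_w = 50.9 / 26 = 1.958 kip/in (vertical).
Torsion M = P·e = 50.9 × 10.5 = 534.45 kip·in.
Critical point at (x, y) = (1.75, 6.5) from centroid. f_tx = M·y/J = 7.793 kip/in; f_ty = M·x/J = 2.098 kip/in.
Resultant f_max = √[f_tx² + (f_v + f_ty)²] = √[7.793² + (1.958 + 2.098)²] = 8.785 kip/in.
Capacity per unit length: φr_n = 0.75 × 0.6 × 90 × (0.707 × 0.625) = 17.9 kip/in.
8.785 ≤ 17.9 → adequate.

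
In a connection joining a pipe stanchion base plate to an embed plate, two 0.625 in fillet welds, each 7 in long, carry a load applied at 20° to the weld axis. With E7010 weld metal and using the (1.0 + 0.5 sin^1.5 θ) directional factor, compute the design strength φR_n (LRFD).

E70XX → F_EXX = 70 ksi.
t_e = 0.707 × 0.625 = 0.4419 in; A_we = 0.4419 × 14 = 6.186 in².
Directional factor: 1.0 + 0.5 sin^1.5(20°) = 1.1.
F_nw = 0.6 × 70 × 1.1 = 46.2 ksi.
φR_n = 0.75 × 46.2 × 6.186 = 214.4 kips.

φR_n ≈ 214 kips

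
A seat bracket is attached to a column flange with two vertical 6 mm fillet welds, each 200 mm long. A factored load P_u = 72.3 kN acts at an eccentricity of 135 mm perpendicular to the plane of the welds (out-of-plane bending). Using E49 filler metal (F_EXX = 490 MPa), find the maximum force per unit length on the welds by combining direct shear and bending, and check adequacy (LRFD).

f_max ≈ 754 N/mm; adequate

L_w = 2 × 200 = 400 mm; section modulus (unit throat) S = 2 × L²/6 = 13330 mm².
Direct shear f_v = P/L_w = 72.3×10³/400 = 180.8 N/mm.
Moment M = P × e = 72.3×10³ × 135 = 9760500 N·mm; bending f_b = M/S = 732 N/mm.
f_max = √(f_v² + f_b²) = √(180.8² + 732²) = 754 N/mm.
φr_n = 0.75 × 0.6 × 490 × (0.707 × 6) = 935.4 N/mm → adequate.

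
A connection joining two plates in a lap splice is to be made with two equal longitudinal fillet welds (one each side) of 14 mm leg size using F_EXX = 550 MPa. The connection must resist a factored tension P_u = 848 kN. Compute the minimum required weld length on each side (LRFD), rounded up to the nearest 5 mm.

L = 175 mm on each side

Throat t_e = 0.707 × 14 = 9.898 mm.
φr_n = 0.75 × 0.6 × 550 × 9.898 × 10⁻³ = 2.45 kN/mm.
L_req = P_u / φr_n = 848 / 2.45 = 346.2 mm total.
Per side: 346.2 / 2 = 173.1 mm.
Round up → use L = 175 mm on each side.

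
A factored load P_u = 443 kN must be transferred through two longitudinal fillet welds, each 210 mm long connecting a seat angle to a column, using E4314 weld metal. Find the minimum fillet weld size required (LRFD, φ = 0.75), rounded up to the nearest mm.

w = 8 mm

E43XX → F_EXX = 430 MPa.
Total weld length L = 420 mm.
Required throat t_e = P_u / (φ × 0.6 F_EXX × L) = 443 / (0.75 × 0.6 × 430 × 420 × 10⁻³) = 5.451 mm.
Required leg w = t_e / 0.707 = 7.71 mm → use 8 mm.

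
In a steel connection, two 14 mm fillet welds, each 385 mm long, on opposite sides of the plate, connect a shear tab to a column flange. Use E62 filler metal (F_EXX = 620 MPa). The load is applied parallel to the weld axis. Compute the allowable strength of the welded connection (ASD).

R_n/Ω ≈ 1420 kN

Effective throat t_e = 0.707 × 14 = 9.898 mm.
Total length L = 770 mm; A_we = 9.898 × 770 = 7621 mm².
F_nw = 0.6 F_EXX = 0.6 × 620 = 372 MPa.
R_n = 372 × 7621 × 10⁻³ = 2835 kN; R_n/Ω = 2835/2.0 = 1418 kN.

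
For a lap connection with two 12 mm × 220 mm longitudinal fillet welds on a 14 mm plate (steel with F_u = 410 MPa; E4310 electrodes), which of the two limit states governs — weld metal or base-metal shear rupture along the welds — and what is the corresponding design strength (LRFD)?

E43XX → F_EXX = 430 MPa.
t_e = 0.707 × 12 = 8.484 mm; L = 440 mm.
Weld metal: φR_n = 0.75 × 0.6 × 430 × 8.484 × 440 × 10⁻³ = 722.3 kN.
Base metal (shear rupture): φR_n = 0.75 × 0.6 × 410 × 14 × 440 × 10⁻³ = 1137 kN.
Governing: weld metal.

φR_n ≈ 722 kN (weld metal governs)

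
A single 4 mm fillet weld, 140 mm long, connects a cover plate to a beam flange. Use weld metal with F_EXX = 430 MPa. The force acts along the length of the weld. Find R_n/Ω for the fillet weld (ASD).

R_n/Ω ≈ 51.1 kN

Effective throat t_e = 0.707 × 4 = 2.828 mm.
Total length L = 140 mm; A_we = 2.828 × 140 = 395.9 mm².
F_nw = 0.6 F_EXX = 0.6 × 430 = 258 MPa.
R_n = 258 × 395.9 × 10⁻³ = 102.1 kN; R_n/Ω = 102.1/2.0 = 51.07 kN.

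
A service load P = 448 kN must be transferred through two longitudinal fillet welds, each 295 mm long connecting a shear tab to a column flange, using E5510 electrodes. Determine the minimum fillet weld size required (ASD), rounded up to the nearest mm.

E55XX → F_EXX = 550 MPa.
Total weld length L = 590 mm.
Required throat t_e = P × Ω / (0.6 F_EXX × L) = 448 × 2.0 / (0.6 × 550 × 590 × 10⁻³) = 4.602 mm.
Required leg w = t_e / 0.707 = 6.509 mm → use 7 mm.

w = 7 mm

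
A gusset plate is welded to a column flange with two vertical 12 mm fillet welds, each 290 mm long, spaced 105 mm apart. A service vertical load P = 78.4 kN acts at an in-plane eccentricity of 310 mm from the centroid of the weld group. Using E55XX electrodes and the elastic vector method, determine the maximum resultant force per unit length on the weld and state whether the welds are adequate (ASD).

f_max ≈ 719 N/mm; adequate

E55XX → F_EXX = 550 MPa.
Total weld length L_w = 580 mm. Treat welds as unit-width lines.
Polar moment about centroid: J = 2[d³/12 + d(b/2)²] = 2[290³/12 + 290×52.5²] = 5663000 mm³.
Direct shear f_v = P/L_w = 78.4×10³ / 580 = 135.2 N/mm (vertical).
Torsion M = P·e = 78.4×10³ × 310 = 24304000 N·mm.
Critical point at (x, y) = (52.5, 145) from centroid. f_tx = M·y/J = 622.2 N/mm; f_ty = M·x/J = 225.3 N/mm.
Resultant f_max = √[f_tx² + (f_v + f_ty)²] = √[622.2² + (135.2 + 225.3)²] = 719.1 N/mm.
Capacity per unit length: r_n/Ω = (1/2.0) × 0.6 × 550 × (0.707 × 12) = 1400 N/mm.
719.1 ≤ 1400 → adequate.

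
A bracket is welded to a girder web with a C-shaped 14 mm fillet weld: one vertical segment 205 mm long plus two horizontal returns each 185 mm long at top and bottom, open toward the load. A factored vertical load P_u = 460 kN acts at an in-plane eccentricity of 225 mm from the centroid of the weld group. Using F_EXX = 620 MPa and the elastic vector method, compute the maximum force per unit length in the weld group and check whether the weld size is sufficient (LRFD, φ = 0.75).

Total weld length L_w = 575 mm. Treat welds as unit-width lines.
Centroid: x̄ = 2×185×92.5 / 575 = 59.52 mm from the vertical weld.
Polar moment about centroid: J = I_x + I_y = [205³/12 + 2×185×102.5²] + [205×59.52² + 2(185³/12 + 185×32.98²)] = 6789000 mm³.
Direct shear f_v = P/L_w = 460×10³ / 575 = 800 N/mm (vertical).
Torsion M = P·e = 460×10³ × 225 = 103500000 N·mm.
Critical point at (x, y) = (125.5, 102.5) from centroid. f_tx = M·y/J = 1563 N/mm; f_ty = M·x/J = 1913 N/mm.
Resultant f_max = √[f_tx² + (f_v + f_ty)²] = √[1563² + (800 + 1913)²] = 3131 N/mm.
Capacity per unit length: φr_n = 0.75 × 0.6 × 620 × (0.707 × 14) = 2762 N/mm.
3131 > 2762 → NOT adequate.

f_max ≈ 3130 N/mm; NOT adequate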